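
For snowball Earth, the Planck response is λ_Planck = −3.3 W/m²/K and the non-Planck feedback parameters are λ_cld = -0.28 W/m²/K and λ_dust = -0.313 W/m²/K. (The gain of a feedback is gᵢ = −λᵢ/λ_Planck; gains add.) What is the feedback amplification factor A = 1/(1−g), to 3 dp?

Convert to gains: g_cld = -0.28/3.3 = -0.08485; g_dust = -0.313/3.3 = -0.09485.
Total gain g = -0.1797.
A = 1/(1 + 0.1797) = 0.848.

0.848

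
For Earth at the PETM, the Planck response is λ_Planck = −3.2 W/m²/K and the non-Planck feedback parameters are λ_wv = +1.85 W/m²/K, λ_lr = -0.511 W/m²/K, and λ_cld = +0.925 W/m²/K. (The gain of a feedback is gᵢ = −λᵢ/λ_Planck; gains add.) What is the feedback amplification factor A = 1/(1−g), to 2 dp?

Convert to gains: g_wv = 1.85/3.2 = 0.5781; g_lr = -0.511/3.2 = -0.1597; g_cld = 0.925/3.2 = 0.2891.
Total gain g = 0.7075.
A = 1/(1 − 0.7075) = 3.42.

3.42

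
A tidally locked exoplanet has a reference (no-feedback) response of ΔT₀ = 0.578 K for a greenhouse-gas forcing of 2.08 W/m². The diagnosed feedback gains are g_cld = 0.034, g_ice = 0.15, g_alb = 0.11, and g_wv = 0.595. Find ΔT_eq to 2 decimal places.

5.21 K

Total gain g = 0.034 + 0.15 + 0.11 + 0.595 = 0.889.
Amplification A = 1/(1 − 0.889) = 9.009.
ΔT = 0.578 × 9.009 = 5.21 K.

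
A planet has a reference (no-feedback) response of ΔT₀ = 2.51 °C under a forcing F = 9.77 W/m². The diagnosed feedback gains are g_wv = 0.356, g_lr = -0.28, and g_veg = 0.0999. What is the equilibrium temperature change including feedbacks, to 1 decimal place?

3.0 °C

Total gain g = 0.356 − 0.28 + 0.0999 = 0.1759.
Amplification A = 1/(1 − 0.1759) = 1.213.
ΔT = 2.51 × 1.213 = 3.0 °C.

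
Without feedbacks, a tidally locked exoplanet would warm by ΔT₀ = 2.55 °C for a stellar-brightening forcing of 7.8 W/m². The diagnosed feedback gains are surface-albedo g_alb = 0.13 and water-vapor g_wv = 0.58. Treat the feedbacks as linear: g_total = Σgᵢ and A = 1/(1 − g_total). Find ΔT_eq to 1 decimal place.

Total gain g = 0.13 + 0.58 = 0.71.
Amplification A = 1/(1 − 0.71) = 3.448.
ΔT = 2.55 × 3.448 = 8.8 °C.

8.8 °C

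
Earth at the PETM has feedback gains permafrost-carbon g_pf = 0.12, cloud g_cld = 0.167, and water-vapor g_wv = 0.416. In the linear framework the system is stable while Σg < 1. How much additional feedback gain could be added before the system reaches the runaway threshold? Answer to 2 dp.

Current total gain = 0.12 + 0.167 + 0.416 = 0.703.
Margin to runaway = 1 − 0.703 = 0.30.

0.30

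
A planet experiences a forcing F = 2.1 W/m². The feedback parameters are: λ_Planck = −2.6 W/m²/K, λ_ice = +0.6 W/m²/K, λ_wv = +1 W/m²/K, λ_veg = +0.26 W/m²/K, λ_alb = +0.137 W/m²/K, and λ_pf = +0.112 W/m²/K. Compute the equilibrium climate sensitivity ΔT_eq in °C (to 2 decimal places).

Net feedback parameter λ = (−2.6) + (+0.6) + (+1) + (+0.26) + (+0.137) + (+0.112) = -0.491 W/m²/K.
ΔT = −F/λ = −2.1/(-0.491) = 4.28 °C.

4.28 °C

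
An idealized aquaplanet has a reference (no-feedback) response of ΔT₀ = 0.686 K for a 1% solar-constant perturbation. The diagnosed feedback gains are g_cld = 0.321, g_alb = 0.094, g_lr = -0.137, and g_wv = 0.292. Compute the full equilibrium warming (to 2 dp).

Total gain g = 0.321 + 0.094 − 0.137 + 0.292 = 0.57.
Amplification A = 1/(1 − 0.57) = 2.326.
ΔT = 0.686 × 2.326 = 1.60 K.

1.60 K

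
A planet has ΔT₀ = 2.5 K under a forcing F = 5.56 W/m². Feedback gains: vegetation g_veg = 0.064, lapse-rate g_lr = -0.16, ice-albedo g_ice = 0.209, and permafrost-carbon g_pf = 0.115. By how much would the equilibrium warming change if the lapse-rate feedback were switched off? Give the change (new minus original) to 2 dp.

0.85 K

Original: g = 0.228, ΔT = 2.5/(1−0.228) = 3.2383 K.
Without lapse-rate: g' = 0.388, ΔT' = 2.5/(1−0.388) = 4.0850 K.
Change = 4.0850 − 3.2383 = 0.85 K.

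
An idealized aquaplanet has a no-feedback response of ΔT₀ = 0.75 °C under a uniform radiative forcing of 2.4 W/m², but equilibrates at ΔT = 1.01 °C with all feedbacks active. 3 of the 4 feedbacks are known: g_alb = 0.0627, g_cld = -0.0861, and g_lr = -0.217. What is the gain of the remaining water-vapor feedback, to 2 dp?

Amplification A = ΔT/ΔT₀ = 1.01/0.75 = 1.347.
Total gain g = 1 − 1/A = 1 − 1/1.347 = 0.2576.
Known gains sum to 0.0627 − 0.0861 − 0.217 = -0.2404.
g_wv = 0.2576 + 0.2404 = 0.50.

0.50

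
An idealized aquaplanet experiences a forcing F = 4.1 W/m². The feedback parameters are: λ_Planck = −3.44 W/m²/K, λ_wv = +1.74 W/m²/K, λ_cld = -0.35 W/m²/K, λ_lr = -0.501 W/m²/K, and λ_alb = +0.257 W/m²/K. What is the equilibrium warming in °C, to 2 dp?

Net feedback parameter λ = (−3.44) + (+1.74) + (-0.35) + (-0.501) + (+0.257) = -2.294 W/m²/K.
ΔT = −F/λ = −4.1/(-2.294) = 1.79 °C.

1.79 °C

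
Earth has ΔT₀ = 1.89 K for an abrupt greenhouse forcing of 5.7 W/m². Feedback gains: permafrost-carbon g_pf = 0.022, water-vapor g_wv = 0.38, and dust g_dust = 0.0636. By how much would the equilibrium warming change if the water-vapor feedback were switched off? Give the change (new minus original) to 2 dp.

Original: g = 0.4656, ΔT = 1.89/(1−0.4656) = 3.5367 K.
Without water-vapor: g' = 0.0856, ΔT' = 1.89/(1−0.0856) = 2.0669 K.
Change = 2.0669 − 3.5367 = -1.47 K.

-1.47 K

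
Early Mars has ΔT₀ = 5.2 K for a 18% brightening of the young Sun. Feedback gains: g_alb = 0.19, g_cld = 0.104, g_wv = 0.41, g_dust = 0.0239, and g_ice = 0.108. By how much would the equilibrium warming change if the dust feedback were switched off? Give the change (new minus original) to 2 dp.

Original: g = 0.8359, ΔT = 5.2/(1−0.8359) = 31.6880 K.
Without dust: g' = 0.812, ΔT' = 5.2/(1−0.812) = 27.6596 K.
Change = 27.6596 − 31.6880 = -4.03 K.

-4.03 K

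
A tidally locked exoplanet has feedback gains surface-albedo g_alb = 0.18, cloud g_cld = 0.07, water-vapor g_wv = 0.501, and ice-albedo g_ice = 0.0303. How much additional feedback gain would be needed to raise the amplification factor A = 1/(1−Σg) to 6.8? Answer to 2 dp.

0.07

Current total gain = 0.7813.
Target gain for A = 6.8: g* = 1 − 1/6.8 = 0.8529.
Additional gain needed = 0.8529 − 0.7813 = 0.07.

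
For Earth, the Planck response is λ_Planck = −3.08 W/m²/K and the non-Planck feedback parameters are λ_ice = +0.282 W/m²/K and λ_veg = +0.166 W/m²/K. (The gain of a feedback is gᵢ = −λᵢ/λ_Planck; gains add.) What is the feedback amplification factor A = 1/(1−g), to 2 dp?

Convert to gains: g_ice = 0.282/3.08 = 0.09156; g_veg = 0.166/3.08 = 0.0539.
Total gain g = 0.14546.
A = 1/(1 − 0.14546) = 1.17.

1.17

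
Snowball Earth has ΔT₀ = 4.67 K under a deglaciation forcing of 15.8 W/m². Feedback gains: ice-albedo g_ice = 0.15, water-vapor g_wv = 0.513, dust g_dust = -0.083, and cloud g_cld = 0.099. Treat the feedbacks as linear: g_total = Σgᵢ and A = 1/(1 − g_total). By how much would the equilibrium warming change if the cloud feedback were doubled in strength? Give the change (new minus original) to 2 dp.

Original: g = 0.679, ΔT = 4.67/(1−0.679) = 14.5483 K.
With doubled cloud: g' = 0.778, ΔT' = 4.67/(1−0.778) = 21.0360 K.
Change = 21.0360 − 14.5483 = 6.49 K.

6.49 K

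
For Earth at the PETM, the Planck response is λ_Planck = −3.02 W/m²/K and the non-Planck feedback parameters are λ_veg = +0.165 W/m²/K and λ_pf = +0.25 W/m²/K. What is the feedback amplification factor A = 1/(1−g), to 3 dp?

Convert to gains: g_veg = 0.165/3.02 = 0.05464; g_pf = 0.25/3.02 = 0.08278.
Total gain g = 0.13742.
A = 1/(1 − 0.13742) = 1.159.

1.159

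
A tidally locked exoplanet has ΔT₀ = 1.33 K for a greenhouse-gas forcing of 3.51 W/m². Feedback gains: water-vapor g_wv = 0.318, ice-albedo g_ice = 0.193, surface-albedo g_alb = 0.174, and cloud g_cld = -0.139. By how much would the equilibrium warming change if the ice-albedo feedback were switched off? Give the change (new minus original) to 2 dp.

Original: g = 0.546, ΔT = 1.33/(1−0.546) = 2.9295 K.
Without ice-albedo: g' = 0.353, ΔT' = 1.33/(1−0.353) = 2.0556 K.
Change = 2.0556 − 2.9295 = -0.87 K.

-0.87 K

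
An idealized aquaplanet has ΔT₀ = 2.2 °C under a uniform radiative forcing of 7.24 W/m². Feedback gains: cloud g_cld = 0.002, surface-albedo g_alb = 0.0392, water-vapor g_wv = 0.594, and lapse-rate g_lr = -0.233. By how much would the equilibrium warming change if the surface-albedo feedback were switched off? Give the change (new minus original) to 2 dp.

Original: g = 0.4022, ΔT = 2.2/(1−0.4022) = 3.6802 °C.
Without surface-albedo: g' = 0.363, ΔT' = 2.2/(1−0.363) = 3.4537 °C.
Change = 3.4537 − 3.6802 = -0.23 °C.

-0.23 °C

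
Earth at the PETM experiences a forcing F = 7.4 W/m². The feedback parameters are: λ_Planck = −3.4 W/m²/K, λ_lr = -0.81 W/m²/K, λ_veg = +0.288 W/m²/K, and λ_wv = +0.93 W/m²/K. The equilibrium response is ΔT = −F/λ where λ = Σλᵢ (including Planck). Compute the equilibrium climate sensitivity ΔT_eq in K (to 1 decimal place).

Net feedback parameter λ = (−3.4) + (-0.81) + (+0.288) + (+0.93) = -2.992 W/m²/K.
ΔT = −F/λ = −7.4/(-2.992) = 2.5 K.

2.5 K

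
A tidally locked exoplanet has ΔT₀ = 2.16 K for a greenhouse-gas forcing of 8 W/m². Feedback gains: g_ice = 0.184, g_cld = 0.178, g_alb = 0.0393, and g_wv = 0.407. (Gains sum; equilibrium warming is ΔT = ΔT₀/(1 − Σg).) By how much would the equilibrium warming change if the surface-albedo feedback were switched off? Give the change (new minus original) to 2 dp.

Original: g = 0.8083, ΔT = 2.16/(1−0.8083) = 11.2676 K.
Without surface-albedo: g' = 0.769, ΔT' = 2.16/(1−0.769) = 9.3506 K.
Change = 9.3506 − 11.2676 = -1.92 K.

-1.92 K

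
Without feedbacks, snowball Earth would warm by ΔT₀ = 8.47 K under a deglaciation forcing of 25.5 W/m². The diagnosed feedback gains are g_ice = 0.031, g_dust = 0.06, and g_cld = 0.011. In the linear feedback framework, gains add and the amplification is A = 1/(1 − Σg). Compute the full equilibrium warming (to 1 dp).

9.4 K

Total gain g = 0.031 + 0.06 + 0.011 = 0.102.
Amplification A = 1/(1 − 0.102) = 1.114.
ΔT = 8.47 × 1.114 = 9.4 K.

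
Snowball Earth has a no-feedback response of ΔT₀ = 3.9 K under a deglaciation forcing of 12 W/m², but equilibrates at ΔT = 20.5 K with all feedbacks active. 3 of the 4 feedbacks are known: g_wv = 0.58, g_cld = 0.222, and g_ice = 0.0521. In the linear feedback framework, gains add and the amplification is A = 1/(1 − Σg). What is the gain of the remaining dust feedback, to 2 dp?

-0.04

Amplification A = ΔT/ΔT₀ = 20.5/3.9 = 5.256.
Total gain g = 1 − 1/A = 1 − 1/5.256 = 0.8097.
Known gains sum to 0.58 + 0.222 + 0.0521 = 0.8541.
g_dust = 0.8097 − 0.8541 = -0.04.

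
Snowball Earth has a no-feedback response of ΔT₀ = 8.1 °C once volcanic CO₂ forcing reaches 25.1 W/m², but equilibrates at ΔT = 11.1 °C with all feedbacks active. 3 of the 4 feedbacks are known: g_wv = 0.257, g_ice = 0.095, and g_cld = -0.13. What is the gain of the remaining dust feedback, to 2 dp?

Amplification A = ΔT/ΔT₀ = 11.1/8.1 = 1.37.
Total gain g = 1 − 1/A = 1 − 1/1.37 = 0.2701.
Known gains sum to 0.257 + 0.095 − 0.13 = 0.222.
g_dust = 0.2701 − 0.222 = 0.05.

0.05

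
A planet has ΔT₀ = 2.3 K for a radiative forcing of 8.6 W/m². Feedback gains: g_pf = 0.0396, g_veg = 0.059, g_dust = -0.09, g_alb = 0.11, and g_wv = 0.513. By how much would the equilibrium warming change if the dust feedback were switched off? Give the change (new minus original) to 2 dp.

2.02 K

Original: g = 0.6316, ΔT = 2.3/(1−0.6316) = 6.2432 K.
Without dust: g' = 0.7216, ΔT' = 2.3/(1−0.7216) = 8.2615 K.
Change = 8.2615 − 6.2432 = 2.02 K.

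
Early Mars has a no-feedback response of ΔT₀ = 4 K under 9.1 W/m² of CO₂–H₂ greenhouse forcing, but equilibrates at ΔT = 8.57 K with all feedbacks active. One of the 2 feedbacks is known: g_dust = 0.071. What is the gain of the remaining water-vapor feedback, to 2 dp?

0.46

Amplification A = ΔT/ΔT₀ = 8.57/4 = 2.143.
Total gain g = 1 − 1/A = 1 − 1/2.143 = 0.5334.
The known gain is 0.071.
g_wv = 0.5334 − 0.071 = 0.46.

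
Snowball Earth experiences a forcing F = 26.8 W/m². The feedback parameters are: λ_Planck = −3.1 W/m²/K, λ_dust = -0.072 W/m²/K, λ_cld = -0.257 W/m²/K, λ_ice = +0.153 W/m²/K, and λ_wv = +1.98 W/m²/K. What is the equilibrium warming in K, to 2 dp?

Net feedback parameter λ = (−3.1) + (-0.072) + (-0.257) + (+0.153) + (+1.98) = -1.296 W/m²/K.
ΔT = −F/λ = −26.8/(-1.296) = 20.68 K.

20.68 K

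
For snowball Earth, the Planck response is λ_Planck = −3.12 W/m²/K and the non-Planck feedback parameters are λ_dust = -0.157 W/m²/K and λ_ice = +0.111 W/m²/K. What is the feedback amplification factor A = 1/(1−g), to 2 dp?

Convert to gains: g_dust = -0.157/3.12 = -0.05032; g_ice = 0.111/3.12 = 0.03558.
Total gain g = -0.01474.
A = 1/(1 + 0.01474) = 0.99.

0.99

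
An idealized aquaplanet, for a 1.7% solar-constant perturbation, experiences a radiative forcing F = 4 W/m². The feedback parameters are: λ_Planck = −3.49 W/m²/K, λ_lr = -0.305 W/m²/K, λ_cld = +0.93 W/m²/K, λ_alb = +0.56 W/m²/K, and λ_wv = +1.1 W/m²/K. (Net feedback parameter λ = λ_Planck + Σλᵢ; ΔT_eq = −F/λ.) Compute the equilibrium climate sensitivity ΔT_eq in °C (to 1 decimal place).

Net feedback parameter λ = (−3.49) + (-0.305) + (+0.93) + (+0.56) + (+1.1) = -1.205 W/m²/K.
ΔT = −F/λ = −4/(-1.205) = 3.3 °C.

3.3 °C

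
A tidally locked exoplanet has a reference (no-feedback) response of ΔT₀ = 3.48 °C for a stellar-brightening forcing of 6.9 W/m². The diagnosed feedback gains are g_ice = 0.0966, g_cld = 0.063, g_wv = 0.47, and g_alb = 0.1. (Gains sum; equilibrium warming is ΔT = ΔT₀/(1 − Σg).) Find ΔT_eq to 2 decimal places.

12.87 °C

Total gain g = 0.0966 + 0.063 + 0.47 + 0.1 = 0.7296.
Amplification A = 1/(1 − 0.7296) = 3.698.
ΔT = 3.48 × 3.698 = 12.87 °C.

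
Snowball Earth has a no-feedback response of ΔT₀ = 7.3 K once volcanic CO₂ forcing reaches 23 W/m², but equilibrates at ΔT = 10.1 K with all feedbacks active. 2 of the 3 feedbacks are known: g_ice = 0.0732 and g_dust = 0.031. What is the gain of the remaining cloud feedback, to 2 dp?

Amplification A = ΔT/ΔT₀ = 10.1/7.3 = 1.384.
Total gain g = 1 − 1/A = 1 − 1/1.384 = 0.2775.
Known gains sum to 0.0732 + 0.031 = 0.1042.
g_cld = 0.2775 − 0.1042 = 0.17.

0.17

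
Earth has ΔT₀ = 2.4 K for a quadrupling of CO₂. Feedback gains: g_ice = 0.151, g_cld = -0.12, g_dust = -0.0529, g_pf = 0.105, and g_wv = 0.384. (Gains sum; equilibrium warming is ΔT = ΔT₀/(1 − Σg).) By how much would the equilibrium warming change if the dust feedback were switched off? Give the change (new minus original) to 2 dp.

Original: g = 0.4671, ΔT = 2.4/(1−0.4671) = 4.5037 K.
Without dust: g' = 0.52, ΔT' = 2.4/(1−0.52) = 5.0000 K.
Change = 5.0000 − 4.5037 = 0.50 K.

0.50 K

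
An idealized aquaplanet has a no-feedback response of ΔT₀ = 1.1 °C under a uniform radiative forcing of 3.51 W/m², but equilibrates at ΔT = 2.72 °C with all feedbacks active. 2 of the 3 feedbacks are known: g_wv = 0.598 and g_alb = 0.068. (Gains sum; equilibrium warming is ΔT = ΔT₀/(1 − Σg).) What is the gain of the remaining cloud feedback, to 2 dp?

-0.07

Amplification A = ΔT/ΔT₀ = 2.72/1.1 = 2.473.
Total gain g = 1 − 1/A = 1 − 1/2.473 = 0.5956.
Known gains sum to 0.598 + 0.068 = 0.666.
g_cld = 0.5956 − 0.666 = -0.07.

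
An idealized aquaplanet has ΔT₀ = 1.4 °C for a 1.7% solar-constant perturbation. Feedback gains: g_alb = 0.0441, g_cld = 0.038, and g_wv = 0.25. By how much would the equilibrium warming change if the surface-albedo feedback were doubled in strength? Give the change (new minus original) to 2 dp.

Original: g = 0.3321, ΔT = 1.4/(1−0.3321) = 2.0961 °C.
With doubled surface-albedo: g' = 0.3762, ΔT' = 1.4/(1−0.3762) = 2.2443 °C.
Change = 2.2443 − 2.0961 = 0.15 °C.

0.15 °C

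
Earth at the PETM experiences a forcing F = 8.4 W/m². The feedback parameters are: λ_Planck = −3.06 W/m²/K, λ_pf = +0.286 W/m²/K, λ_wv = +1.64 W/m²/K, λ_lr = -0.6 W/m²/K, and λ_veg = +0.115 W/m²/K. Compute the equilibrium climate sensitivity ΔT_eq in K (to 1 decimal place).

Net feedback parameter λ = (−3.06) + (+0.286) + (+1.64) + (-0.6) + (+0.115) = -1.619 W/m²/K.
ΔT = −F/λ = −8.4/(-1.619) = 5.2 K.

5.2 K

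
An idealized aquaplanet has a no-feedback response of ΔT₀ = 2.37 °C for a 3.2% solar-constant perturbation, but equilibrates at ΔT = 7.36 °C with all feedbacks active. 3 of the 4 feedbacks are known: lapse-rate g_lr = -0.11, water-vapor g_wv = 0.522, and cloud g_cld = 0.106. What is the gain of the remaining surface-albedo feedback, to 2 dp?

Amplification A = ΔT/ΔT₀ = 7.36/2.37 = 3.105.
Total gain g = 1 − 1/A = 1 − 1/3.105 = 0.6779.
Known gains sum to -0.11 + 0.522 + 0.106 = 0.518.
g_alb = 0.6779 − 0.518 = 0.16.

0.16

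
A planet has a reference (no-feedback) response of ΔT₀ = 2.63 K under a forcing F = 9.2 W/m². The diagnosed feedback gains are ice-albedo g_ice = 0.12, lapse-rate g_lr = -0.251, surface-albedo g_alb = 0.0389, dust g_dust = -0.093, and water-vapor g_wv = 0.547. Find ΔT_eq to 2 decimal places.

4.12 K

Total gain g = 0.12 − 0.251 + 0.0389 − 0.093 + 0.547 = 0.3619.
Amplification A = 1/(1 − 0.3619) = 1.567.
ΔT = 2.63 × 1.567 = 4.12 K.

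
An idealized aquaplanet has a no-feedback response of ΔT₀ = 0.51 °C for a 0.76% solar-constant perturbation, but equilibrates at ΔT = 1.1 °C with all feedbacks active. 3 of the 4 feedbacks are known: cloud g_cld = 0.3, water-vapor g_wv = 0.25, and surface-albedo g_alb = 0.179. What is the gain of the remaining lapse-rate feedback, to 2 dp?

Amplification A = ΔT/ΔT₀ = 1.1/0.51 = 2.157.
Total gain g = 1 − 1/A = 1 − 1/2.157 = 0.5364.
Known gains sum to 0.3 + 0.25 + 0.179 = 0.729.
g_lr = 0.5364 − 0.729 = -0.19.

-0.19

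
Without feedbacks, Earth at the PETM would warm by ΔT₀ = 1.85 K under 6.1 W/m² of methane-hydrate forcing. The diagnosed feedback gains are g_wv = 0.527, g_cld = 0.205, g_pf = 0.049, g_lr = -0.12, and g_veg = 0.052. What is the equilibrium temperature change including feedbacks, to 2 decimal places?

Total gain g = 0.527 + 0.205 + 0.049 − 0.12 + 0.052 = 0.713.
Amplification A = 1/(1 − 0.713) = 3.484.
ΔT = 1.85 × 3.484 = 6.45 K.

6.45 K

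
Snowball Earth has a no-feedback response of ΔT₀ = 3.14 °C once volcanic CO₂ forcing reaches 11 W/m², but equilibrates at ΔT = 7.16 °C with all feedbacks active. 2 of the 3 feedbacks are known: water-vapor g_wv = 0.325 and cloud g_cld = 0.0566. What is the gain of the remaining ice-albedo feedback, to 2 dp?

Amplification A = ΔT/ΔT₀ = 7.16/3.14 = 2.28.
Total gain g = 1 − 1/A = 1 − 1/2.28 = 0.5614.
Known gains sum to 0.325 + 0.0566 = 0.3816.
g_ice = 0.5614 − 0.3816 = 0.18.

0.18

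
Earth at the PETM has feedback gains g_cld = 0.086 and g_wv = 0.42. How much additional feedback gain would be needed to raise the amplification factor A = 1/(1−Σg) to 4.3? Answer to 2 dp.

Current total gain = 0.506.
Target gain for A = 4.3: g* = 1 − 1/4.3 = 0.7674.
Additional gain needed = 0.7674 − 0.506 = 0.26.

0.26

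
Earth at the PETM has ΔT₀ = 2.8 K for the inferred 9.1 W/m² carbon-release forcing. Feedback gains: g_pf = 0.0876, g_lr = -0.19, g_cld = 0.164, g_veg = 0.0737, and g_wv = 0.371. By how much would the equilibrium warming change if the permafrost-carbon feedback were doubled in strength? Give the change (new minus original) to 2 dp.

Original: g = 0.5063, ΔT = 2.8/(1−0.5063) = 5.6715 K.
With doubled permafrost-carbon: g' = 0.5939, ΔT' = 2.8/(1−0.5939) = 6.8949 K.
Change = 6.8949 − 5.6715 = 1.22 K.

1.22 K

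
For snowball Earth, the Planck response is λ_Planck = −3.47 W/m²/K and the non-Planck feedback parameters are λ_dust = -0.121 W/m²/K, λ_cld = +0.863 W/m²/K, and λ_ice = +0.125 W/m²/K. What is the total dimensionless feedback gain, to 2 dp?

Convert to gains: g_dust = -0.121/3.47 = -0.03487; g_cld = 0.863/3.47 = 0.2487; g_ice = 0.125/3.47 = 0.03602.
Total gain g = 0.24985.

0.25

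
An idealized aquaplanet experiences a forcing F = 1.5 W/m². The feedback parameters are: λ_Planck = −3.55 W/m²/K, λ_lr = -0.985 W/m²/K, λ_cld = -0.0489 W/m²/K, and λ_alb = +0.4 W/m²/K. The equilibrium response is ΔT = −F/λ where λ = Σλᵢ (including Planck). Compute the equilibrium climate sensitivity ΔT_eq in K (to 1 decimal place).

0.4 K

Net feedback parameter λ = (−3.55) + (-0.985) + (-0.0489) + (+0.4) = -4.1839 W/m²/K.
ΔT = −F/λ = −1.5/(-4.1839) = 0.4 K.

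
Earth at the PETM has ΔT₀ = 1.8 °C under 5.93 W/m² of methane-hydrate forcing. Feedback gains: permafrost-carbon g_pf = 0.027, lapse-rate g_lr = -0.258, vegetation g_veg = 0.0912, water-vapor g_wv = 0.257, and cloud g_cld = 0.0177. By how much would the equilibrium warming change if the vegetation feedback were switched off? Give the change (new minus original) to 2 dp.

-0.20 °C

Original: g = 0.1349, ΔT = 1.8/(1−0.1349) = 2.0807 °C.
Without vegetation: g' = 0.0437, ΔT' = 1.8/(1−0.0437) = 1.8823 °C.
Change = 1.8823 − 2.0807 = -0.20 °C.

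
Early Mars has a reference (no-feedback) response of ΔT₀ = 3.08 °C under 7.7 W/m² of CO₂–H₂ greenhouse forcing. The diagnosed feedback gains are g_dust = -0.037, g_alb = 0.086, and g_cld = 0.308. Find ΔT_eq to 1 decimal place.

Total gain g = -0.037 + 0.086 + 0.308 = 0.357.
Amplification A = 1/(1 − 0.357) = 1.555.
ΔT = 3.08 × 1.555 = 4.8 °C.

4.8 °C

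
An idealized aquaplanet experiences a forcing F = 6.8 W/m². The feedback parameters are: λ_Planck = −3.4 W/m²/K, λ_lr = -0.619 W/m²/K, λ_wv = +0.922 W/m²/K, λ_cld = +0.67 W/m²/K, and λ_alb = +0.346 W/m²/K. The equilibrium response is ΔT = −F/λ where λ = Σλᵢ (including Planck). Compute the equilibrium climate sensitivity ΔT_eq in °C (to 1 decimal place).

Net feedback parameter λ = (−3.4) + (-0.619) + (+0.922) + (+0.67) + (+0.346) = -2.081 W/m²/K.
ΔT = −F/λ = −6.8/(-2.081) = 3.3 °C.

3.3 °C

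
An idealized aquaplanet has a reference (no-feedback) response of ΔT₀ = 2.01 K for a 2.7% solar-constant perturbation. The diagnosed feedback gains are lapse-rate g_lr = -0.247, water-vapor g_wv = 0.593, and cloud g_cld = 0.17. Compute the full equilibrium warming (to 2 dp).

Total gain g = -0.247 + 0.593 + 0.17 = 0.516.
Amplification A = 1/(1 − 0.516) = 2.066.
ΔT = 2.01 × 2.066 = 4.15 K.

4.15 K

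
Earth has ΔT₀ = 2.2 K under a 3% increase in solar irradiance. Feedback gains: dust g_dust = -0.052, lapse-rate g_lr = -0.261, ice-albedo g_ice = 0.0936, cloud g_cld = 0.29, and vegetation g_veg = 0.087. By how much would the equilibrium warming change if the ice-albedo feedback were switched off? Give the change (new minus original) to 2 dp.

-0.26 K

Original: g = 0.1576, ΔT = 2.2/(1−0.1576) = 2.6116 K.
Without ice-albedo: g' = 0.064, ΔT' = 2.2/(1−0.064) = 2.3504 K.
Change = 2.3504 − 2.6116 = -0.26 K.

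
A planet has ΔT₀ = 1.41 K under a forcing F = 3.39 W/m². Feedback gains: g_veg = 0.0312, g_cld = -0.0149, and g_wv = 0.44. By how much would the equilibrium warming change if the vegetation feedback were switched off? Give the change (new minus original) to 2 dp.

-0.14 K

Original: g = 0.4563, ΔT = 1.41/(1−0.4563) = 2.5933 K.
Without vegetation: g' = 0.4251, ΔT' = 1.41/(1−0.4251) = 2.4526 K.
Change = 2.4526 − 2.5933 = -0.14 K.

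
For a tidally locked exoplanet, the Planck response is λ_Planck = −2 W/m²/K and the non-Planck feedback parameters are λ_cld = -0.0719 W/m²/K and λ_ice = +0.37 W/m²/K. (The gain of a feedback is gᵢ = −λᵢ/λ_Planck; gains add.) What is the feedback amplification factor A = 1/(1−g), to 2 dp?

Convert to gains: g_cld = -0.0719/2 = -0.03595; g_ice = 0.37/2 = 0.185.
Total gain g = 0.14905.
A = 1/(1 − 0.14905) = 1.18.

1.18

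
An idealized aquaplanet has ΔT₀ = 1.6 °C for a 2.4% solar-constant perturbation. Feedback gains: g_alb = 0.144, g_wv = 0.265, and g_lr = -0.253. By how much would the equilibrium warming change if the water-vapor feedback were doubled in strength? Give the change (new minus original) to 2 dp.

Original: g = 0.156, ΔT = 1.6/(1−0.156) = 1.8957 °C.
With doubled water-vapor: g' = 0.421, ΔT' = 1.6/(1−0.421) = 2.7634 °C.
Change = 2.7634 − 1.8957 = 0.87 °C.

0.87 °C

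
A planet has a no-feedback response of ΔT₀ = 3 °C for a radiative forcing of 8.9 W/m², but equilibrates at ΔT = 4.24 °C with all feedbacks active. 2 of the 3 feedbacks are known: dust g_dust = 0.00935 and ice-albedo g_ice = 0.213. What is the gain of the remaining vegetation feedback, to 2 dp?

Amplification A = ΔT/ΔT₀ = 4.24/3 = 1.413.
Total gain g = 1 − 1/A = 1 − 1/1.413 = 0.2923.
Known gains sum to 0.00935 + 0.213 = 0.22235.
g_veg = 0.2923 − 0.22235 = 0.07.

0.07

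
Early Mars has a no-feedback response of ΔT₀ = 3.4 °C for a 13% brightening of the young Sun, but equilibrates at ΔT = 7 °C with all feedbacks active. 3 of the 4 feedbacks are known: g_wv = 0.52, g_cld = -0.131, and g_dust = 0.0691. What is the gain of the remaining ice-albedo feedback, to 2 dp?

Amplification A = ΔT/ΔT₀ = 7/3.4 = 2.059.
Total gain g = 1 − 1/A = 1 − 1/2.059 = 0.5143.
Known gains sum to 0.52 − 0.131 + 0.0691 = 0.4581.
g_ice = 0.5143 − 0.4581 = 0.06.

0.06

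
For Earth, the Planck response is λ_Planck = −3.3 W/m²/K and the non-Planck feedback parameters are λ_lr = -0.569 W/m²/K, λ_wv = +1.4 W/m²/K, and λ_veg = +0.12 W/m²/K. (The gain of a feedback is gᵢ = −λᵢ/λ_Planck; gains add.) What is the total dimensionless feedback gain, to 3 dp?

0.288

Convert to gains: g_lr = -0.569/3.3 = -0.1724; g_wv = 1.4/3.3 = 0.4242; g_veg = 0.12/3.3 = 0.03636.
Total gain g = 0.28816.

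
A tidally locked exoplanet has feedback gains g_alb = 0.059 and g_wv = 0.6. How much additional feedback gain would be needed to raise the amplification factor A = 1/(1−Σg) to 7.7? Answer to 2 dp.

0.21

Current total gain = 0.659.
Target gain for A = 7.7: g* = 1 − 1/7.7 = 0.8701.
Additional gain needed = 0.8701 − 0.659 = 0.21.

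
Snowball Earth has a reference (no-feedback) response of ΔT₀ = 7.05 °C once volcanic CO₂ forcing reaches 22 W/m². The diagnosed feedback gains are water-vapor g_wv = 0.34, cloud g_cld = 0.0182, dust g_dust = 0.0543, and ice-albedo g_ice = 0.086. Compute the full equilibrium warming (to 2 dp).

14.06 °C

Total gain g = 0.34 + 0.0182 + 0.0543 + 0.086 = 0.4985.
Amplification A = 1/(1 − 0.4985) = 1.994.
ΔT = 7.05 × 1.994 = 14.06 °C.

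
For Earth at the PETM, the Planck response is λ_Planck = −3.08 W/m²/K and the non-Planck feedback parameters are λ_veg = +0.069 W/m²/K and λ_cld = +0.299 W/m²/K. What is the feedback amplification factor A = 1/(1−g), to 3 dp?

1.136

Convert to gains: g_veg = 0.069/3.08 = 0.0224; g_cld = 0.299/3.08 = 0.09708.
Total gain g = 0.11948.
A = 1/(1 − 0.11948) = 1.136.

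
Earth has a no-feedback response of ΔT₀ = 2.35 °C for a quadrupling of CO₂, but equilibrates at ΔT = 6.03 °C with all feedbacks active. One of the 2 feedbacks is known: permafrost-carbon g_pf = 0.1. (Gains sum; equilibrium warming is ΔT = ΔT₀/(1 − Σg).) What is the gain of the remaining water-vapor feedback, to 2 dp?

0.51

Amplification A = ΔT/ΔT₀ = 6.03/2.35 = 2.566.
Total gain g = 1 − 1/A = 1 − 1/2.566 = 0.6103.
The known gain is 0.1.
g_wv = 0.6103 − 0.1 = 0.51.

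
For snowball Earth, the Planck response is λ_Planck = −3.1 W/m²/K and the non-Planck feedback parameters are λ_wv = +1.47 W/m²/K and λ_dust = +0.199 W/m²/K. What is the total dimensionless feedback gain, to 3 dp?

Convert to gains: g_wv = 1.47/3.1 = 0.4742; g_dust = 0.199/3.1 = 0.06419.
Total gain g = 0.53839.

0.538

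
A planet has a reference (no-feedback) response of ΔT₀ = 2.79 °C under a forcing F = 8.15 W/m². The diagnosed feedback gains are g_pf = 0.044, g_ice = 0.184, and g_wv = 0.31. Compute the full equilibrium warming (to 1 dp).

Total gain g = 0.044 + 0.184 + 0.31 = 0.538.
Amplification A = 1/(1 − 0.538) = 2.165.
ΔT = 2.79 × 2.165 = 6.0 °C.

6.0 °C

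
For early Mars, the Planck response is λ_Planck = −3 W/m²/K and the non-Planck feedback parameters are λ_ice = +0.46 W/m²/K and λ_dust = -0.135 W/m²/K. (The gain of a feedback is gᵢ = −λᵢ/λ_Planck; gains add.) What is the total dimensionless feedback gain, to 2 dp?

Convert to gains: g_ice = 0.46/3 = 0.1533; g_dust = -0.135/3 = -0.045.
Total gain g = 0.1083.

0.11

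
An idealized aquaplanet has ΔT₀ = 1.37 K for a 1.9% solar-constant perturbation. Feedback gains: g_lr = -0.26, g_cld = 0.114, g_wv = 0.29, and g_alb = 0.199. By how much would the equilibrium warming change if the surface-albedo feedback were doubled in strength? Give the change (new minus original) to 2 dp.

Original: g = 0.343, ΔT = 1.37/(1−0.343) = 2.0852 K.
With doubled surface-albedo: g' = 0.542, ΔT' = 1.37/(1−0.542) = 2.9913 K.
Change = 2.9913 − 2.0852 = 0.91 K.

0.91 K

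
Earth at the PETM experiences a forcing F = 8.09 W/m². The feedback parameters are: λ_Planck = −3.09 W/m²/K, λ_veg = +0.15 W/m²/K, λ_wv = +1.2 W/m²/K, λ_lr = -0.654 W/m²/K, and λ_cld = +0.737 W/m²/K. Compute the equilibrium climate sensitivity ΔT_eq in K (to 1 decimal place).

4.9 K

Net feedback parameter λ = (−3.09) + (+0.15) + (+1.2) + (-0.654) + (+0.737) = -1.657 W/m²/K.
ΔT = −F/λ = −8.09/(-1.657) = 4.9 K.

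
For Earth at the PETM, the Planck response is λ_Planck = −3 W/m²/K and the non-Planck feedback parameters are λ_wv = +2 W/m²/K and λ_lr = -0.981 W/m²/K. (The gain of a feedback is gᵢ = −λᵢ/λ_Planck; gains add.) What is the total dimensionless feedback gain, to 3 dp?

0.340

Convert to gains: g_wv = 2/3 = 0.6667; g_lr = -0.981/3 = -0.327.
Total gain g = 0.3397.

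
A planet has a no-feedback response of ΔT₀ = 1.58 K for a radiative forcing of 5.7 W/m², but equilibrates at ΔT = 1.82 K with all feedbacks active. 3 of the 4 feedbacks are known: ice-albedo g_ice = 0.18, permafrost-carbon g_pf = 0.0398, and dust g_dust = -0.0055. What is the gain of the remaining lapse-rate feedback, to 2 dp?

-0.08

Amplification A = ΔT/ΔT₀ = 1.82/1.58 = 1.152.
Total gain g = 1 − 1/A = 1 − 1/1.152 = 0.1319.
Known gains sum to 0.18 + 0.0398 − 0.0055 = 0.2143.
g_lr = 0.1319 − 0.2143 = -0.08.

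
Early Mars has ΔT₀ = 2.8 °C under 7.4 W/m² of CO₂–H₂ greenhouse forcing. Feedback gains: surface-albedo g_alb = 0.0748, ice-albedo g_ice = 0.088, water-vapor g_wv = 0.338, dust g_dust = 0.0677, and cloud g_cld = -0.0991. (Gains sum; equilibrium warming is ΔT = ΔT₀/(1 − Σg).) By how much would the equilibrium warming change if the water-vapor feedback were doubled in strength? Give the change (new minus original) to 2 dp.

Original: g = 0.4694, ΔT = 2.8/(1−0.4694) = 5.2770 °C.
With doubled water-vapor: g' = 0.8074, ΔT' = 2.8/(1−0.8074) = 14.5379 °C.
Change = 14.5379 − 5.2770 = 9.26 °C.

9.26 °C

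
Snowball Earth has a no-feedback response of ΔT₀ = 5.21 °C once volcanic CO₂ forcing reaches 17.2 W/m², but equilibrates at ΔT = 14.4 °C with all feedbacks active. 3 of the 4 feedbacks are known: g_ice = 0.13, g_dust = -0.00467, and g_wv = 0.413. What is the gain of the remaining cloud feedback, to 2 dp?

0.10

Amplification A = ΔT/ΔT₀ = 14.4/5.21 = 2.764.
Total gain g = 1 − 1/A = 1 − 1/2.764 = 0.6382.
Known gains sum to 0.13 − 0.00467 + 0.413 = 0.53833.
g_cld = 0.6382 − 0.53833 = 0.10.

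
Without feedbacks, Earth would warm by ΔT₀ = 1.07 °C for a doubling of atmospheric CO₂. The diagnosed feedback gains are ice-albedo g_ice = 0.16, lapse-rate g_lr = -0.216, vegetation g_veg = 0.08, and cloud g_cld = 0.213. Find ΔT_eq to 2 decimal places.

Total gain g = 0.16 − 0.216 + 0.08 + 0.213 = 0.237.
Amplification A = 1/(1 − 0.237) = 1.311.
ΔT = 1.07 × 1.311 = 1.40 °C.

1.40 °C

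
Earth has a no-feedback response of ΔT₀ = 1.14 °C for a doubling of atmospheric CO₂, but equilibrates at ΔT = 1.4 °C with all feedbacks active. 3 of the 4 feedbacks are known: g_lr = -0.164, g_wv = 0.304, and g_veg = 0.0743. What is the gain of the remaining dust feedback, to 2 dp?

Amplification A = ΔT/ΔT₀ = 1.4/1.14 = 1.228.
Total gain g = 1 − 1/A = 1 − 1/1.228 = 0.1857.
Known gains sum to -0.164 + 0.304 + 0.0743 = 0.2143.
g_dust = 0.1857 − 0.2143 = -0.03.

-0.03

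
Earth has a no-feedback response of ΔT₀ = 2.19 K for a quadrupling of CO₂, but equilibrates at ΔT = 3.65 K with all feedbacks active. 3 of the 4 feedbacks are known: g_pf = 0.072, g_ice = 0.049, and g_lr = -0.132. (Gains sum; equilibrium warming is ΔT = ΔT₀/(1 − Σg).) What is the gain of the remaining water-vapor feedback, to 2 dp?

0.41

Amplification A = ΔT/ΔT₀ = 3.65/2.19 = 1.667.
Total gain g = 1 − 1/A = 1 − 1/1.667 = 0.4001.
Known gains sum to 0.072 + 0.049 − 0.132 = -0.011.
g_wv = 0.4001 + 0.011 = 0.41.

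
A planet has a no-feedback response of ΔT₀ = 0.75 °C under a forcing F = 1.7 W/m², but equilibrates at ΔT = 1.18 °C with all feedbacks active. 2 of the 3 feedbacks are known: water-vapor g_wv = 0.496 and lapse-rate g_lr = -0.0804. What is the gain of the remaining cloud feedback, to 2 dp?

-0.05

Amplification A = ΔT/ΔT₀ = 1.18/0.75 = 1.573.
Total gain g = 1 − 1/A = 1 − 1/1.573 = 0.3643.
Known gains sum to 0.496 − 0.0804 = 0.4156.
g_cld = 0.3643 − 0.4156 = -0.05.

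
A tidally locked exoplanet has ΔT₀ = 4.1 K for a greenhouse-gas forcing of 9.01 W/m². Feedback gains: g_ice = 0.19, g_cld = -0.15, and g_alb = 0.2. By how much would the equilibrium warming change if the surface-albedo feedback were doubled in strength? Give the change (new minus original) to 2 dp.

1.93 K

Original: g = 0.24, ΔT = 4.1/(1−0.24) = 5.3947 K.
With doubled surface-albedo: g' = 0.44, ΔT' = 4.1/(1−0.44) = 7.3214 K.
Change = 7.3214 − 5.3947 = 1.93 K.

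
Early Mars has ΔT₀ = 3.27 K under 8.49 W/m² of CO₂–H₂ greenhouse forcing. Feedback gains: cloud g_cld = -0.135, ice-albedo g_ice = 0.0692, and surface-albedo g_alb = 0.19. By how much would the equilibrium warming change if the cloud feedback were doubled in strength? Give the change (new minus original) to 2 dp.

Original: g = 0.1242, ΔT = 3.27/(1−0.1242) = 3.7337 K.
With doubled cloud: g' = -0.0108, ΔT' = 3.27/(1+0.0108) = 3.2351 K.
Change = 3.2351 − 3.7337 = -0.50 K.

-0.50 K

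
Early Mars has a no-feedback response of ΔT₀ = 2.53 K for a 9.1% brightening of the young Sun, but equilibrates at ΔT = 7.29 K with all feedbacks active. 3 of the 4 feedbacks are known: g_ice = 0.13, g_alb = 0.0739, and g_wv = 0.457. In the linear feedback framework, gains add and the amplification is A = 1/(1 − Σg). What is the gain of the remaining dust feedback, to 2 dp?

Amplification A = ΔT/ΔT₀ = 7.29/2.53 = 2.881.
Total gain g = 1 − 1/A = 1 − 1/2.881 = 0.6529.
Known gains sum to 0.13 + 0.0739 + 0.457 = 0.6609.
g_dust = 0.6529 − 0.6609 = -0.01.

-0.01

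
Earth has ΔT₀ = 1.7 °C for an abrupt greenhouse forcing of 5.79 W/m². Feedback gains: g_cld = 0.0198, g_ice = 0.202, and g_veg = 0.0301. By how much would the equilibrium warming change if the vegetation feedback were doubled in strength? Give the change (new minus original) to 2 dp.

Original: g = 0.2519, ΔT = 1.7/(1−0.2519) = 2.2724 °C.
With doubled vegetation: g' = 0.282, ΔT' = 1.7/(1−0.282) = 2.3677 °C.
Change = 2.3677 − 2.2724 = 0.10 °C.

0.10 °C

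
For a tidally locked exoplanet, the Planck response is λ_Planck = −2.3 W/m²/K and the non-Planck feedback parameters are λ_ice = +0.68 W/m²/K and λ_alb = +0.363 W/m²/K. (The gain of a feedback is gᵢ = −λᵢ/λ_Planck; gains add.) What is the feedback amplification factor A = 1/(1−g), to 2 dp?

1.83

Convert to gains: g_ice = 0.68/2.3 = 0.2957; g_alb = 0.363/2.3 = 0.1578.
Total gain g = 0.4535.
A = 1/(1 − 0.4535) = 1.83.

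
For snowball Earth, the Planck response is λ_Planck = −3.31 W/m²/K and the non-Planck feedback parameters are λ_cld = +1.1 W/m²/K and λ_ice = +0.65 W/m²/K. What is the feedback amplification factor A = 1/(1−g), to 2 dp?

2.12

Convert to gains: g_cld = 1.1/3.31 = 0.3323; g_ice = 0.65/3.31 = 0.1964.
Total gain g = 0.5287.
A = 1/(1 − 0.5287) = 2.12.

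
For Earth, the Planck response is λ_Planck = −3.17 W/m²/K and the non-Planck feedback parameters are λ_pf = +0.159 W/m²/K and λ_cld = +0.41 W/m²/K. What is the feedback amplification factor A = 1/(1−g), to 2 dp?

Convert to gains: g_pf = 0.159/3.17 = 0.05016; g_cld = 0.41/3.17 = 0.1293.
Total gain g = 0.17946.
A = 1/(1 − 0.17946) = 1.22.

1.22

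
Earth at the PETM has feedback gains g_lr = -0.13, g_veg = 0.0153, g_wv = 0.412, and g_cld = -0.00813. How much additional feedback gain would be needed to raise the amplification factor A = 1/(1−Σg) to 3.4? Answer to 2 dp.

0.42

Current total gain = 0.28917.
Target gain for A = 3.4: g* = 1 − 1/3.4 = 0.7059.
Additional gain needed = 0.7059 − 0.28917 = 0.42.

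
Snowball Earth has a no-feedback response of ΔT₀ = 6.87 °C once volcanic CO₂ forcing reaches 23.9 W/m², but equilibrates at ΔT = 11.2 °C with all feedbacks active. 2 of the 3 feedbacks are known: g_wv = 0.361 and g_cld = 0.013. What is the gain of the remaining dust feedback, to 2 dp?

Amplification A = ΔT/ΔT₀ = 11.2/6.87 = 1.63.
Total gain g = 1 − 1/A = 1 − 1/1.63 = 0.3865.
Known gains sum to 0.361 + 0.013 = 0.374.
g_dust = 0.3865 − 0.374 = 0.01.

0.01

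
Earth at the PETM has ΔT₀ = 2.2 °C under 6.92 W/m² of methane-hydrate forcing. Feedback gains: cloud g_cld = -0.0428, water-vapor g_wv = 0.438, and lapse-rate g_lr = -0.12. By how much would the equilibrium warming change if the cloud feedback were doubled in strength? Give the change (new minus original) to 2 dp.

-0.17 °C

Original: g = 0.2752, ΔT = 2.2/(1−0.2752) = 3.0353 °C.
With doubled cloud: g' = 0.2324, ΔT' = 2.2/(1−0.2324) = 2.8661 °C.
Change = 2.8661 − 3.0353 = -0.17 °C.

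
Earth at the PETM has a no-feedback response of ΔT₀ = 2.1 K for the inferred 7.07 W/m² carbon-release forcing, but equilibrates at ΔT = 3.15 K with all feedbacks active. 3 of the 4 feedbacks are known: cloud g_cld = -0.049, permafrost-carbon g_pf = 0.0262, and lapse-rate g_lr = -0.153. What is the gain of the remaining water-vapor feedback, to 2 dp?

0.51

Amplification A = ΔT/ΔT₀ = 3.15/2.1 = 1.5.
Total gain g = 1 − 1/A = 1 − 1/1.5 = 0.3333.
Known gains sum to -0.049 + 0.0262 − 0.153 = -0.1758.
g_wv = 0.3333 + 0.1758 = 0.51.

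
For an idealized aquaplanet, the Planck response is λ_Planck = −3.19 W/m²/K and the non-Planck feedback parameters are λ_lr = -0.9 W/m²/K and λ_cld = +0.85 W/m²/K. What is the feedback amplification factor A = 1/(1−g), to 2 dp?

0.98

Convert to gains: g_lr = -0.9/3.19 = -0.2821; g_cld = 0.85/3.19 = 0.2665.
Total gain g = -0.0156.
A = 1/(1 + 0.0156) = 0.98.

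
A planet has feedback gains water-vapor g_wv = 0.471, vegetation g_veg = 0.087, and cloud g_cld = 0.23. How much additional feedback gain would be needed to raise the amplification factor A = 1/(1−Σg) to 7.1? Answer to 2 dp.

0.07

Current total gain = 0.788.
Target gain for A = 7.1: g* = 1 − 1/7.1 = 0.8592.
Additional gain needed = 0.8592 − 0.788 = 0.07.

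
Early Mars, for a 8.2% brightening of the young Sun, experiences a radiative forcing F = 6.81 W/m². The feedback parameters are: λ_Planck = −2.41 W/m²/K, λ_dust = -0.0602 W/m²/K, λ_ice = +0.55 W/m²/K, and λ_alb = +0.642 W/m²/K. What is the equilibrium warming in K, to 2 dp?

5.33 K

Net feedback parameter λ = (−2.41) + (-0.0602) + (+0.55) + (+0.642) = -1.2782 W/m²/K.
ΔT = −F/λ = −6.81/(-1.2782) = 5.33 K.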